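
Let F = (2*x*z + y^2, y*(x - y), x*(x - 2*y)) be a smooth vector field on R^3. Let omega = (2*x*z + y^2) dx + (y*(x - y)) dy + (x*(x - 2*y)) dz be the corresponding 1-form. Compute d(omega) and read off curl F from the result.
d(omega) = (-2*x) dy ∧ dz + (2*y) dz ∧ dx + (-y) dx ∧ dy; curl F = (-2*x, 2*y, -y)

d omega = sum_{i<j} (∂f_j/∂x_i - ∂f_i/∂x_j) dx_i ∧ dx_j. Under the identification (dy ∧ dz, dz ∧ dx, dx ∧ dy) ↔ (e_x, e_y, e_z), the coefficients are exactly the components of curl F. Compute:
  ∂R/∂y - ∂Q/∂z = (-2*x) - (0) = -2*x
  ∂P/∂z - ∂R/∂x = (2*x) - (2*x - 2*y) = 2*y
  ∂Q/∂x - ∂P/∂y = (y) - (2*y) = -y.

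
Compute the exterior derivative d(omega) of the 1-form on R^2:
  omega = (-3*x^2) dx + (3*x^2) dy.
d(omega) = (6*x) dx ∧ dy

For a 1-form omega = sum_i f_i dx_i, the exterior derivative is
  d(omega) = sum_{i < j} (∂f_j/∂x_i - ∂f_i/∂x_j) dx_i ∧ dx_j.
  coefficient of dx ∧ dy: ∂f_2/∂x - ∂f_1/∂y = ∂(3*x^2)/∂x - ∂(-3*x^2)/∂y = 6*x
Assembling: d(omega) = (6*x) dx ∧ dy.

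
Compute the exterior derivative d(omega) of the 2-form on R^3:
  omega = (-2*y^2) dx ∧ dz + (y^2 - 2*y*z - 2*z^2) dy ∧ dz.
d(omega) = (4*y) dx ∧ dy ∧ dz

For a 2-form omega = sum_{i<j} g_{ij} dx_i ∧ dx_j, the exterior derivative is
  d(omega) = sum_{i<j} d(g_{ij}) ∧ dx_i ∧ dx_j = sum_{i<j, k} (∂g_{ij}/∂x_k) dx_k ∧ dx_i ∧ dx_j.
Expand each term, using dx_k ∧ dx_i ∧ dx_j = sgn(permutation) dx_{(a)} ∧ dx_{(b)} ∧ dx_{(c)} with (a < b < c) sorted:
  d(-2*y^2) includes (∂/∂y)(-2*y^2) dy = (-4*y) dy, which multiplied by dx ∧ dz gives (4*y) dx ∧ dy ∧ dz
Collecting like 3-forms: d(omega) = (4*y) dx ∧ dy ∧ dz.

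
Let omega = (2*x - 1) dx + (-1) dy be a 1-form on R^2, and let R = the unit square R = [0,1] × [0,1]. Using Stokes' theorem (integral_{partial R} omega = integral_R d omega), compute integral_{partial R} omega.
integral_(partial R) omega = 0

Stokes: integral_partial_R omega = integral_R d omega with d omega = (∂Q/∂x - ∂P/∂y) dx ∧ dy.
  ∂Q/∂x = 0
  ∂P/∂y = 0
  integrand = ∂Q/∂x - ∂P/∂y = 0.
Integrating over R: integral_0^1 integral_0^1 (0) dx dy = 0.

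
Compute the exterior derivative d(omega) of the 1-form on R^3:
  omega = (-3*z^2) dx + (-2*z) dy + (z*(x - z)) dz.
d(omega) = (7*z) dx ∧ dz + (2) dy ∧ dz

For a 1-form omega = sum_i f_i dx_i, the exterior derivative is
  d(omega) = sum_{i < j} (∂f_j/∂x_i - ∂f_i/∂x_j) dx_i ∧ dx_j.
  coefficient of dx ∧ dz: ∂f_3/∂x - ∂f_1/∂z = ∂(z*(x - z))/∂x - ∂(-3*z^2)/∂z = 7*z
  coefficient of dy ∧ dz: ∂f_3/∂y - ∂f_2/∂z = ∂(z*(x - z))/∂y - ∂(-2*z)/∂z = 2
Assembling: d(omega) = (7*z) dx ∧ dz + (2) dy ∧ dz.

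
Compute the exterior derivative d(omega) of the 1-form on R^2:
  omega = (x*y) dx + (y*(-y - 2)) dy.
d(omega) = (-x) dx ∧ dy

For a 1-form omega = sum_i f_i dx_i, the exterior derivative is
  d(omega) = sum_{i < j} (∂f_j/∂x_i - ∂f_i/∂x_j) dx_i ∧ dx_j.
  coefficient of dx ∧ dy: ∂f_2/∂x - ∂f_1/∂y = ∂(y*(-y - 2))/∂x - ∂(x*y)/∂y = -x
Assembling: d(omega) = (-x) dx ∧ dy.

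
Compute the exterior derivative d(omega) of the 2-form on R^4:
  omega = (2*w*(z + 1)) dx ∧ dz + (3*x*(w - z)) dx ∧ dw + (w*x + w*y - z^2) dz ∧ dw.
d(omega) = (w + 3*x + 2*z + 2) dx ∧ dz ∧ dw + (w) dy ∧ dz ∧ dw

For a 2-form omega = sum_{i<j} g_{ij} dx_i ∧ dx_j, the exterior derivative is
  d(omega) = sum_{i<j} d(g_{ij}) ∧ dx_i ∧ dx_j = sum_{i<j, k} (∂g_{ij}/∂x_k) dx_k ∧ dx_i ∧ dx_j.
Expand each term, using dx_k ∧ dx_i ∧ dx_j = sgn(permutation) dx_{(a)} ∧ dx_{(b)} ∧ dx_{(c)} with (a < b < c) sorted:
  d(2*w*(z + 1)) includes (∂/∂w)(2*w*(z + 1)) dw = (2*z + 2) dw, which multiplied by dx ∧ dz gives (2*z + 2) dx ∧ dz ∧ dw
  d(3*x*(w - z)) includes (∂/∂z)(3*x*(w - z)) dz = (-3*x) dz, which multiplied by dx ∧ dw gives (3*x) dx ∧ dz ∧ dw
  d(w*x + w*y - z^2) includes (∂/∂x)(w*x + w*y - z^2) dx = (w) dx, which multiplied by dz ∧ dw gives (w) dx ∧ dz ∧ dw
  d(w*x + w*y - z^2) includes (∂/∂y)(w*x + w*y - z^2) dy = (w) dy, which multiplied by dz ∧ dw gives (w) dy ∧ dz ∧ dw
Collecting like 3-forms: d(omega) = (w + 3*x + 2*z + 2) dx ∧ dz ∧ dw + (w) dy ∧ dz ∧ dw.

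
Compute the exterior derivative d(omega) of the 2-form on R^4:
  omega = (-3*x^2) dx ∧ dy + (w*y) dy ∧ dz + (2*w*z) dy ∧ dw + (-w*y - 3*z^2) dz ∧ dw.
d(omega) = (-3*w + y) dy ∧ dz ∧ dw

For a 2-form omega = sum_{i<j} g_{ij} dx_i ∧ dx_j, the exterior derivative is
  d(omega) = sum_{i<j} d(g_{ij}) ∧ dx_i ∧ dx_j = sum_{i<j, k} (∂g_{ij}/∂x_k) dx_k ∧ dx_i ∧ dx_j.
Expand each term, using dx_k ∧ dx_i ∧ dx_j = sgn(permutation) dx_{(a)} ∧ dx_{(b)} ∧ dx_{(c)} with (a < b < c) sorted:
  d(w*y) includes (∂/∂w)(w*y) dw = (y) dw, which multiplied by dy ∧ dz gives (y) dy ∧ dz ∧ dw
  d(2*w*z) includes (∂/∂z)(2*w*z) dz = (2*w) dz, which multiplied by dy ∧ dw gives (-2*w) dy ∧ dz ∧ dw
  d(-w*y - 3*z^2) includes (∂/∂y)(-w*y - 3*z^2) dy = (-w) dy, which multiplied by dz ∧ dw gives (-w) dy ∧ dz ∧ dw
Collecting like 3-forms: d(omega) = (-3*w + y) dy ∧ dz ∧ dw.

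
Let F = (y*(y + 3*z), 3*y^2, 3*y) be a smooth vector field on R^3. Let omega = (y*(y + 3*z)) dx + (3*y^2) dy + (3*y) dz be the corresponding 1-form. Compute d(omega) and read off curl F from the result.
d(omega) = (3) dy ∧ dz + (3*y) dz ∧ dx + (-2*y - 3*z) dx ∧ dy; curl F = (3, 3*y, -2*y - 3*z)

d omega = sum_{i<j} (∂f_j/∂x_i - ∂f_i/∂x_j) dx_i ∧ dx_j. Under the identification (dy ∧ dz, dz ∧ dx, dx ∧ dy) ↔ (e_x, e_y, e_z), the coefficients are exactly the components of curl F. Compute:
  ∂R/∂y - ∂Q/∂z = (3) - (0) = 3
  ∂P/∂z - ∂R/∂x = (3*y) - (0) = 3*y
  ∂Q/∂x - ∂P/∂y = (0) - (2*y + 3*z) = -2*y - 3*z.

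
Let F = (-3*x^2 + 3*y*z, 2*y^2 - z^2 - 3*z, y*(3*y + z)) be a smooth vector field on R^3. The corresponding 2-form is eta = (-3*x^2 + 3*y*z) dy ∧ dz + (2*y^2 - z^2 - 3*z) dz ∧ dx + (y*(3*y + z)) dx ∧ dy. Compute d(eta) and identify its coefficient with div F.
d(eta) = (-6*x + 5*y) dx ∧ dy ∧ dz; div F = -6*x + 5*y

For a 2-form in R^3 of the form above, applying d gives a 3-form with coefficient ∂P/∂x + ∂Q/∂y + ∂R/∂z:
  ∂P/∂x = -6*x
  ∂Q/∂y = 4*y
  ∂R/∂z = y
Sum = -6*x + 5*y, which is exactly div F.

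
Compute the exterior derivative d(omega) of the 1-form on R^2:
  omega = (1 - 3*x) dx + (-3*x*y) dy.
d(omega) = (-3*y) dx ∧ dy

For a 1-form omega = sum_i f_i dx_i, the exterior derivative is
  d(omega) = sum_{i < j} (∂f_j/∂x_i - ∂f_i/∂x_j) dx_i ∧ dx_j.
  coefficient of dx ∧ dy: ∂f_2/∂x - ∂f_1/∂y = ∂(-3*x*y)/∂x - ∂(1 - 3*x)/∂y = -3*y
Assembling: d(omega) = (-3*y) dx ∧ dy.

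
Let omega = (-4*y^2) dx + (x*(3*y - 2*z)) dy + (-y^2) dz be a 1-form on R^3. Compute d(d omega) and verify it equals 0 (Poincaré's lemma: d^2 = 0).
d(d omega) = 0

Step 1: d omega = sum_{i<j} (∂f_j/∂x_i - ∂f_i/∂x_j) dx_i ∧ dx_j:
  coeff of dx ∧ dy: 11*y - 2*z
  coeff of dx ∧ dz: 0
  coeff of dy ∧ dz: 2*x - 2*y
Step 2: Apply d again to each 2-form coefficient. The only possible 3-form in R^3 is dx ∧ dy ∧ dz, with coefficient
  ∂(coeff of dy∧dz)/∂x - ∂(coeff of dx∧dz)/∂y + ∂(coeff of dx∧dy)/∂z
  = ∂/∂x (2*x - 2*y) - ∂/∂y (0) + ∂/∂z (11*y - 2*z).
Each of these terms simplifies to sums of mixed partials that cancel in pairs. The result is 0 (by equality of mixed partials for smooth functions — Schwarz / Clairaut).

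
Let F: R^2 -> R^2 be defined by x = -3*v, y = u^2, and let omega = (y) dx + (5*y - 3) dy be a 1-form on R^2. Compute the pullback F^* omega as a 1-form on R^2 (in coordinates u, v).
F^* omega = (10*u^3 - 6*u) du + (-3*u^2) dv

Using F^*(f dg) = (f ∘ F) d(g ∘ F), substitute each coordinate x_i by F_i(u, v) in f_i, and replace dx_i by d F_i = (∂F_i/∂u) du + (∂F_i/∂v) dv.
  For the x component: f_1(F) = u^2; d F_1 = (0) du + (-3) dv
  For the y component: f_2(F) = 5*u^2 - 3; d F_2 = (2*u) du + (0) dv
Combining and collecting du, dv coefficients:
  coeff of du: 10*u^3 - 6*u
  coeff of dv: -3*u^2
F^* omega = (10*u^3 - 6*u) du + (-3*u^2) dv.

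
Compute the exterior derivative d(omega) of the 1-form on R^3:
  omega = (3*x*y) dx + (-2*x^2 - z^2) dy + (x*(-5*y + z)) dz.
d(omega) = (-7*x) dx ∧ dy + (-5*y + z) dx ∧ dz + (-5*x + 2*z) dy ∧ dz

For a 1-form omega = sum_i f_i dx_i, the exterior derivative is
  d(omega) = sum_{i < j} (∂f_j/∂x_i - ∂f_i/∂x_j) dx_i ∧ dx_j.
  coefficient of dx ∧ dy: ∂f_2/∂x - ∂f_1/∂y = ∂(-2*x^2 - z^2)/∂x - ∂(3*x*y)/∂y = -7*x
  coefficient of dx ∧ dz: ∂f_3/∂x - ∂f_1/∂z = ∂(x*(-5*y + z))/∂x - ∂(3*x*y)/∂z = -5*y + z
  coefficient of dy ∧ dz: ∂f_3/∂y - ∂f_2/∂z = ∂(x*(-5*y + z))/∂y - ∂(-2*x^2 - z^2)/∂z = -5*x + 2*z
Assembling: d(omega) = (-7*x) dx ∧ dy + (-5*y + z) dx ∧ dz + (-5*x + 2*z) dy ∧ dz.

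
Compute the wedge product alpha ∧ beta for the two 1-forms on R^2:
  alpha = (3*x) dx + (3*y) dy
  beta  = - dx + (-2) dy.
alpha ∧ beta = (-6*x + 3*y) dx ∧ dy

Distribute the wedge, using dx_i ∧ dx_j = -dx_j ∧ dx_i and dx_i ∧ dx_i = 0. For each pair (i, j) with i < j, the coefficient of dx_i ∧ dx_j in alpha ∧ beta is (alpha_i * beta_j - alpha_j * beta_i). Collecting: alpha ∧ beta = (-6*x + 3*y) dx ∧ dy.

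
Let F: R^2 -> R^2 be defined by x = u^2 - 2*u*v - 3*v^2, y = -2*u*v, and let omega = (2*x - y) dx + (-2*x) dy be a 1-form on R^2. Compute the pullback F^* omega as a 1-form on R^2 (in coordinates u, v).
F^* omega = (4*u*(u^2 - u*v - 4*v^2)) du + (4*v*(-4*u^2 + 3*u*v + 9*v^2)) dv

Using F^*(f dg) = (f ∘ F) d(g ∘ F), substitute each coordinate x_i by F_i(u, v) in f_i, and replace dx_i by d F_i = (∂F_i/∂u) du + (∂F_i/∂v) dv.
  For the x component: f_1(F) = 2*u^2 - 2*u*v - 6*v^2; d F_1 = (2*u - 2*v) du + (-2*u - 6*v) dv
  For the y component: f_2(F) = -2*u^2 + 4*u*v + 6*v^2; d F_2 = (-2*v) du + (-2*u) dv
Combining and collecting du, dv coefficients:
  coeff of du: 4*u*(u^2 - u*v - 4*v^2)
  coeff of dv: 4*v*(-4*u^2 + 3*u*v + 9*v^2)
F^* omega = (4*u*(u^2 - u*v - 4*v^2)) du + (4*v*(-4*u^2 + 3*u*v + 9*v^2)) dv.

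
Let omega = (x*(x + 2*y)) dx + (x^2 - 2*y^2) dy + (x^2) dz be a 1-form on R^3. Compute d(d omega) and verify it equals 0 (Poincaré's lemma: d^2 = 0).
d(d omega) = 0

Step 1: d omega = sum_{i<j} (∂f_j/∂x_i - ∂f_i/∂x_j) dx_i ∧ dx_j:
  coeff of dx ∧ dy: 0
  coeff of dx ∧ dz: 2*x
  coeff of dy ∧ dz: 0
Step 2: Apply d again to each 2-form coefficient. The only possible 3-form in R^3 is dx ∧ dy ∧ dz, with coefficient
  ∂(coeff of dy∧dz)/∂x - ∂(coeff of dx∧dz)/∂y + ∂(coeff of dx∧dy)/∂z
  = ∂/∂x (0) - ∂/∂y (2*x) + ∂/∂z (0).
Each of these terms simplifies to sums of mixed partials that cancel in pairs. The result is 0 (by equality of mixed partials for smooth functions — Schwarz / Clairaut).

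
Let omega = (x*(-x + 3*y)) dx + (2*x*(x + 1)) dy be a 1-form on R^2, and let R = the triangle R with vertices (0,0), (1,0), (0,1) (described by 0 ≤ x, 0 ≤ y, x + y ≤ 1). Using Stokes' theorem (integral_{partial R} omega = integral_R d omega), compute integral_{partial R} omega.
integral_(partial R) omega = 7/6

Stokes: integral_partial_R omega = integral_R d omega with d omega = (∂Q/∂x - ∂P/∂y) dx ∧ dy.
  ∂Q/∂x = 4*x + 2
  ∂P/∂y = 3*x
  integrand = ∂Q/∂x - ∂P/∂y = x + 2.
Integrating over R: integral_0^1 integral_0^{1-x} (x + 2) dy dx = 7/6.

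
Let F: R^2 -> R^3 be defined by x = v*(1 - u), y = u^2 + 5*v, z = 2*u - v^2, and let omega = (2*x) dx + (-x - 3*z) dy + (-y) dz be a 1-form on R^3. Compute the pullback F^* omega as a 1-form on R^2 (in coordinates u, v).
F^* omega = (2*u^2*v - 14*u^2 + 8*u*v^2 - 2*u*v - 2*v^2 - 10*v) du + (4*u^2*v + u*v - 30*u + 25*v^2 - 3*v) dv

Using F^*(f dg) = (f ∘ F) d(g ∘ F), substitute each coordinate x_i by F_i(u, v) in f_i, and replace dx_i by d F_i = (∂F_i/∂u) du + (∂F_i/∂v) dv.
  For the x component: f_1(F) = 2*v*(1 - u); d F_1 = (-v) du + (1 - u) dv
  For the y component: f_2(F) = u*v - 6*u + 3*v^2 - v; d F_2 = (2*u) du + (5) dv
  For the z component: f_3(F) = -u^2 - 5*v; d F_3 = (2) du + (-2*v) dv
Combining and collecting du, dv coefficients:
  coeff of du: 2*u^2*v - 14*u^2 + 8*u*v^2 - 2*u*v - 2*v^2 - 10*v
  coeff of dv: 4*u^2*v + u*v - 30*u + 25*v^2 - 3*v
F^* omega = (2*u^2*v - 14*u^2 + 8*u*v^2 - 2*u*v - 2*v^2 - 10*v) du + (4*u^2*v + u*v - 30*u + 25*v^2 - 3*v) dv.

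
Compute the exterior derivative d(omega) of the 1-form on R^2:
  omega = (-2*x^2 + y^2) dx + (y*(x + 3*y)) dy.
d(omega) = (-y) dx ∧ dy

For a 1-form omega = sum_i f_i dx_i, the exterior derivative is
  d(omega) = sum_{i < j} (∂f_j/∂x_i - ∂f_i/∂x_j) dx_i ∧ dx_j.
  coefficient of dx ∧ dy: ∂f_2/∂x - ∂f_1/∂y = ∂(y*(x + 3*y))/∂x - ∂(-2*x^2 + y^2)/∂y = -y
Assembling: d(omega) = (-y) dx ∧ dy.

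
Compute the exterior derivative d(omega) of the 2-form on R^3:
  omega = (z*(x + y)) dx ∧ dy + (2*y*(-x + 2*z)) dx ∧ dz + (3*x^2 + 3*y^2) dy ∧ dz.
d(omega) = (9*x + y - 4*z) dx ∧ dy ∧ dz

For a 2-form omega = sum_{i<j} g_{ij} dx_i ∧ dx_j, the exterior derivative is
  d(omega) = sum_{i<j} d(g_{ij}) ∧ dx_i ∧ dx_j = sum_{i<j, k} (∂g_{ij}/∂x_k) dx_k ∧ dx_i ∧ dx_j.
Expand each term, using dx_k ∧ dx_i ∧ dx_j = sgn(permutation) dx_{(a)} ∧ dx_{(b)} ∧ dx_{(c)} with (a < b < c) sorted:
  d(z*(x + y)) includes (∂/∂z)(z*(x + y)) dz = (x + y) dz, which multiplied by dx ∧ dy gives (x + y) dx ∧ dy ∧ dz
  d(2*y*(-x + 2*z)) includes (∂/∂y)(2*y*(-x + 2*z)) dy = (-2*x + 4*z) dy, which multiplied by dx ∧ dz gives (2*x - 4*z) dx ∧ dy ∧ dz
  d(3*x^2 + 3*y^2) includes (∂/∂x)(3*x^2 + 3*y^2) dx = (6*x) dx, which multiplied by dy ∧ dz gives (6*x) dx ∧ dy ∧ dz
Collecting like 3-forms: d(omega) = (9*x + y - 4*z) dx ∧ dy ∧ dz.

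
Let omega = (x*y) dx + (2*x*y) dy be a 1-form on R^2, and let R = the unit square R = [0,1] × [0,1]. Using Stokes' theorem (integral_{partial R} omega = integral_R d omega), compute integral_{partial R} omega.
integral_(partial R) omega = 1/2

Stokes: integral_partial_R omega = integral_R d omega with d omega = (∂Q/∂x - ∂P/∂y) dx ∧ dy.
  ∂Q/∂x = 2*y
  ∂P/∂y = x
  integrand = ∂Q/∂x - ∂P/∂y = -x + 2*y.
Integrating over R: integral_0^1 integral_0^1 (-x + 2*y) dx dy = 1/2.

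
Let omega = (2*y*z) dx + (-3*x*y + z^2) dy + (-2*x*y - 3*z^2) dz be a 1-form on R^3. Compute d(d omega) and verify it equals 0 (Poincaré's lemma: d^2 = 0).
d(d omega) = 0

Step 1: d omega = sum_{i<j} (∂f_j/∂x_i - ∂f_i/∂x_j) dx_i ∧ dx_j:
  coeff of dx ∧ dy: -3*y - 2*z
  coeff of dx ∧ dz: -4*y
  coeff of dy ∧ dz: -2*x - 2*z
Step 2: Apply d again to each 2-form coefficient. The only possible 3-form in R^3 is dx ∧ dy ∧ dz, with coefficient
  ∂(coeff of dy∧dz)/∂x - ∂(coeff of dx∧dz)/∂y + ∂(coeff of dx∧dy)/∂z
  = ∂/∂x (-2*x - 2*z) - ∂/∂y (-4*y) + ∂/∂z (-3*y - 2*z).
Each of these terms simplifies to sums of mixed partials that cancel in pairs. The result is 0 (by equality of mixed partials for smooth functions — Schwarz / Clairaut).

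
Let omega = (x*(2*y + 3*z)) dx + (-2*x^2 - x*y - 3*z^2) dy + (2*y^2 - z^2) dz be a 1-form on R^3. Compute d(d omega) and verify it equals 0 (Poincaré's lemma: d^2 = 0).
d(d omega) = 0

Step 1: d omega = sum_{i<j} (∂f_j/∂x_i - ∂f_i/∂x_j) dx_i ∧ dx_j:
  coeff of dx ∧ dy: -6*x - y
  coeff of dx ∧ dz: -3*x
  coeff of dy ∧ dz: 4*y + 6*z
Step 2: Apply d again to each 2-form coefficient. The only possible 3-form in R^3 is dx ∧ dy ∧ dz, with coefficient
  ∂(coeff of dy∧dz)/∂x - ∂(coeff of dx∧dz)/∂y + ∂(coeff of dx∧dy)/∂z
  = ∂/∂x (4*y + 6*z) - ∂/∂y (-3*x) + ∂/∂z (-6*x - y).
Each of these terms simplifies to sums of mixed partials that cancel in pairs. The result is 0 (by equality of mixed partials for smooth functions — Schwarz / Clairaut).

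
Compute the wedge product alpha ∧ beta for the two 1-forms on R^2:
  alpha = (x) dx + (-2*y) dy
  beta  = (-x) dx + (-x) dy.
alpha ∧ beta = (-x*(x + 2*y)) dx ∧ dy

Distribute the wedge, using dx_i ∧ dx_j = -dx_j ∧ dx_i and dx_i ∧ dx_i = 0. For each pair (i, j) with i < j, the coefficient of dx_i ∧ dx_j in alpha ∧ beta is (alpha_i * beta_j - alpha_j * beta_i). Collecting: alpha ∧ beta = (-x*(x + 2*y)) dx ∧ dy.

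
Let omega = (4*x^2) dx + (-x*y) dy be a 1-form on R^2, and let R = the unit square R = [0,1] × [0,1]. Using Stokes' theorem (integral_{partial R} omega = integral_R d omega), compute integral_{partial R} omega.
integral_(partial R) omega = -1/2

Stokes: integral_partial_R omega = integral_R d omega with d omega = (∂Q/∂x - ∂P/∂y) dx ∧ dy.
  ∂Q/∂x = -y
  ∂P/∂y = 0
  integrand = ∂Q/∂x - ∂P/∂y = -y.
Integrating over R: integral_0^1 integral_0^1 (-y) dx dy = -1/2.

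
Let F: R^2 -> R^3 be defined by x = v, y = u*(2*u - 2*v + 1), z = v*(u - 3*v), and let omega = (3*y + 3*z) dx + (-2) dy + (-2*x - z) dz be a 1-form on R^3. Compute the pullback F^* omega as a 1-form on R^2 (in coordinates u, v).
F^* omega = (-u*v^2 - 8*u + 3*v^3 - 2*v^2 + 4*v - 2) du + (-u^2*v + 6*u^2 + 9*u*v^2 - 5*u*v + 7*u - 18*v^3 + 3*v^2) dv

Using F^*(f dg) = (f ∘ F) d(g ∘ F), substitute each coordinate x_i by F_i(u, v) in f_i, and replace dx_i by d F_i = (∂F_i/∂u) du + (∂F_i/∂v) dv.
  For the x component: f_1(F) = 6*u^2 - 3*u*v + 3*u - 9*v^2; d F_1 = (0) du + (1) dv
  For the y component: f_2(F) = -2; d F_2 = (4*u - 2*v + 1) du + (-2*u) dv
  For the z component: f_3(F) = v*(-u + 3*v - 2); d F_3 = (v) du + (u - 6*v) dv
Combining and collecting du, dv coefficients:
  coeff of du: -u*v^2 - 8*u + 3*v^3 - 2*v^2 + 4*v - 2
  coeff of dv: -u^2*v + 6*u^2 + 9*u*v^2 - 5*u*v + 7*u - 18*v^3 + 3*v^2
F^* omega = (-u*v^2 - 8*u + 3*v^3 - 2*v^2 + 4*v - 2) du + (-u^2*v + 6*u^2 + 9*u*v^2 - 5*u*v + 7*u - 18*v^3 + 3*v^2) dv.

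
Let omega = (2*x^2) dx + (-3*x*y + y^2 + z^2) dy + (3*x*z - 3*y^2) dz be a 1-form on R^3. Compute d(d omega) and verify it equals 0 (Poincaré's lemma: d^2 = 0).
d(d omega) = 0

Step 1: d omega = sum_{i<j} (∂f_j/∂x_i - ∂f_i/∂x_j) dx_i ∧ dx_j:
  coeff of dx ∧ dy: -3*y
  coeff of dx ∧ dz: 3*z
  coeff of dy ∧ dz: -6*y - 2*z
Step 2: Apply d again to each 2-form coefficient. The only possible 3-form in R^3 is dx ∧ dy ∧ dz, with coefficient
  ∂(coeff of dy∧dz)/∂x - ∂(coeff of dx∧dz)/∂y + ∂(coeff of dx∧dy)/∂z
  = ∂/∂x (-6*y - 2*z) - ∂/∂y (3*z) + ∂/∂z (-3*y).
Each of these terms simplifies to sums of mixed partials that cancel in pairs. The result is 0 (by equality of mixed partials for smooth functions — Schwarz / Clairaut).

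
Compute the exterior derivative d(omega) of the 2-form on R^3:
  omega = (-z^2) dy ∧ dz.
d(omega) = 0

For a 2-form omega = sum_{i<j} g_{ij} dx_i ∧ dx_j, the exterior derivative is
  d(omega) = sum_{i<j} d(g_{ij}) ∧ dx_i ∧ dx_j = sum_{i<j, k} (∂g_{ij}/∂x_k) dx_k ∧ dx_i ∧ dx_j.
Expand each term, using dx_k ∧ dx_i ∧ dx_j = sgn(permutation) dx_{(a)} ∧ dx_{(b)} ∧ dx_{(c)} with (a < b < c) sorted:

Collecting like 3-forms: d(omega) = 0.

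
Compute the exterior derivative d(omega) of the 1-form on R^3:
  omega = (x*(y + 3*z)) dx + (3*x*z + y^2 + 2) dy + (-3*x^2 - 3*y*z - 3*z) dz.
d(omega) = (-x + 3*z) dx ∧ dy + (-9*x) dx ∧ dz + (-3*x - 3*z) dy ∧ dz

For a 1-form omega = sum_i f_i dx_i, the exterior derivative is
  d(omega) = sum_{i < j} (∂f_j/∂x_i - ∂f_i/∂x_j) dx_i ∧ dx_j.
  coefficient of dx ∧ dy: ∂f_2/∂x - ∂f_1/∂y = ∂(3*x*z + y^2 + 2)/∂x - ∂(x*(y + 3*z))/∂y = -x + 3*z
  coefficient of dx ∧ dz: ∂f_3/∂x - ∂f_1/∂z = ∂(-3*x^2 - 3*y*z - 3*z)/∂x - ∂(x*(y + 3*z))/∂z = -9*x
  coefficient of dy ∧ dz: ∂f_3/∂y - ∂f_2/∂z = ∂(-3*x^2 - 3*y*z - 3*z)/∂y - ∂(3*x*z + y^2 + 2)/∂z = -3*x - 3*z
Assembling: d(omega) = (-x + 3*z) dx ∧ dy + (-9*x) dx ∧ dz + (-3*x - 3*z) dy ∧ dz.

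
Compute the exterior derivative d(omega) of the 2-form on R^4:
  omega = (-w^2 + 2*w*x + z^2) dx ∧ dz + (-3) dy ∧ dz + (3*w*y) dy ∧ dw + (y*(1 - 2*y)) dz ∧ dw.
d(omega) = (-2*w + 2*x) dx ∧ dz ∧ dw + (1 - 4*y) dy ∧ dz ∧ dw

For a 2-form omega = sum_{i<j} g_{ij} dx_i ∧ dx_j, the exterior derivative is
  d(omega) = sum_{i<j} d(g_{ij}) ∧ dx_i ∧ dx_j = sum_{i<j, k} (∂g_{ij}/∂x_k) dx_k ∧ dx_i ∧ dx_j.
Expand each term, using dx_k ∧ dx_i ∧ dx_j = sgn(permutation) dx_{(a)} ∧ dx_{(b)} ∧ dx_{(c)} with (a < b < c) sorted:
  d(-w^2 + 2*w*x + z^2) includes (∂/∂w)(-w^2 + 2*w*x + z^2) dw = (-2*w + 2*x) dw, which multiplied by dx ∧ dz gives (-2*w + 2*x) dx ∧ dz ∧ dw
  d(y*(1 - 2*y)) includes (∂/∂y)(y*(1 - 2*y)) dy = (1 - 4*y) dy, which multiplied by dz ∧ dw gives (1 - 4*y) dy ∧ dz ∧ dw
Collecting like 3-forms: d(omega) = (-2*w + 2*x) dx ∧ dz ∧ dw + (1 - 4*y) dy ∧ dz ∧ dw.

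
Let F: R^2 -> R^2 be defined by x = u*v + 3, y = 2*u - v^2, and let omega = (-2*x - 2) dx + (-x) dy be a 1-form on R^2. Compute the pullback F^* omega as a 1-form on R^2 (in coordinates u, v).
F^* omega = (-2*u*v^2 - 2*u*v - 8*v - 6) du + (-2*u^2*v + 2*u*v^2 - 8*u + 6*v) dv

Using F^*(f dg) = (f ∘ F) d(g ∘ F), substitute each coordinate x_i by F_i(u, v) in f_i, and replace dx_i by d F_i = (∂F_i/∂u) du + (∂F_i/∂v) dv.
  For the x component: f_1(F) = -2*u*v - 8; d F_1 = (v) du + (u) dv
  For the y component: f_2(F) = -u*v - 3; d F_2 = (2) du + (-2*v) dv
Combining and collecting du, dv coefficients:
  coeff of du: -2*u*v^2 - 2*u*v - 8*v - 6
  coeff of dv: -2*u^2*v + 2*u*v^2 - 8*u + 6*v
F^* omega = (-2*u*v^2 - 2*u*v - 8*v - 6) du + (-2*u^2*v + 2*u*v^2 - 8*u + 6*v) dv.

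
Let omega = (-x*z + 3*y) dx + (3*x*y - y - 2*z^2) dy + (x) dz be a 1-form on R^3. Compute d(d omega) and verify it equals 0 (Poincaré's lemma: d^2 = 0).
d(d omega) = 0

Step 1: d omega = sum_{i<j} (∂f_j/∂x_i - ∂f_i/∂x_j) dx_i ∧ dx_j:
  coeff of dx ∧ dy: 3*y - 3
  coeff of dx ∧ dz: x + 1
  coeff of dy ∧ dz: 4*z
Step 2: Apply d again to each 2-form coefficient. The only possible 3-form in R^3 is dx ∧ dy ∧ dz, with coefficient
  ∂(coeff of dy∧dz)/∂x - ∂(coeff of dx∧dz)/∂y + ∂(coeff of dx∧dy)/∂z
  = ∂/∂x (4*z) - ∂/∂y (x + 1) + ∂/∂z (3*y - 3).
Each of these terms simplifies to sums of mixed partials that cancel in pairs. The result is 0 (by equality of mixed partials for smooth functions — Schwarz / Clairaut).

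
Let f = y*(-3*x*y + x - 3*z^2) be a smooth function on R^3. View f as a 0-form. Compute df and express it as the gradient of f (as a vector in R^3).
df = (y*(1 - 3*y)) dx + (-6*x*y + x - 3*z^2) dy + (-6*y*z) dz; grad f = (y*(1 - 3*y), -6*x*y + x - 3*z^2, -6*y*z)

For a 0-form f, d f = (∂f/∂x) dx + (∂f/∂y) dy + (∂f/∂z) dz. The components of the vector representation are exactly the entries of grad f in Cartesian coordinates:
  ∂f/∂x = y*(1 - 3*y)
  ∂f/∂y = -6*x*y + x - 3*z^2
  ∂f/∂z = -6*y*z.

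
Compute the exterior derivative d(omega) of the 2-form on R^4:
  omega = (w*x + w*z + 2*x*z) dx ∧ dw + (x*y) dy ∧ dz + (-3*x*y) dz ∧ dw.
d(omega) = (-w - 2*x - 3*y) dx ∧ dz ∧ dw + (y) dx ∧ dy ∧ dz + (-3*x) dy ∧ dz ∧ dw

For a 2-form omega = sum_{i<j} g_{ij} dx_i ∧ dx_j, the exterior derivative is
  d(omega) = sum_{i<j} d(g_{ij}) ∧ dx_i ∧ dx_j = sum_{i<j, k} (∂g_{ij}/∂x_k) dx_k ∧ dx_i ∧ dx_j.
Expand each term, using dx_k ∧ dx_i ∧ dx_j = sgn(permutation) dx_{(a)} ∧ dx_{(b)} ∧ dx_{(c)} with (a < b < c) sorted:
  d(w*x + w*z + 2*x*z) includes (∂/∂z)(w*x + w*z + 2*x*z) dz = (w + 2*x) dz, which multiplied by dx ∧ dw gives (-w - 2*x) dx ∧ dz ∧ dw
  d(x*y) includes (∂/∂x)(x*y) dx = (y) dx, which multiplied by dy ∧ dz gives (y) dx ∧ dy ∧ dz
  d(-3*x*y) includes (∂/∂x)(-3*x*y) dx = (-3*y) dx, which multiplied by dz ∧ dw gives (-3*y) dx ∧ dz ∧ dw
  d(-3*x*y) includes (∂/∂y)(-3*x*y) dy = (-3*x) dy, which multiplied by dz ∧ dw gives (-3*x) dy ∧ dz ∧ dw
Collecting like 3-forms: d(omega) = (-w - 2*x - 3*y) dx ∧ dz ∧ dw + (y) dx ∧ dy ∧ dz + (-3*x) dy ∧ dz ∧ dw.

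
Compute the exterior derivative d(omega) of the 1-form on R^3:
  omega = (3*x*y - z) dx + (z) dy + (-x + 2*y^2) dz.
d(omega) = (-3*x) dx ∧ dy + (4*y - 1) dy ∧ dz

For a 1-form omega = sum_i f_i dx_i, the exterior derivative is
  d(omega) = sum_{i < j} (∂f_j/∂x_i - ∂f_i/∂x_j) dx_i ∧ dx_j.
  coefficient of dx ∧ dy: ∂f_2/∂x - ∂f_1/∂y = ∂(z)/∂x - ∂(3*x*y - z)/∂y = -3*x
  coefficient of dy ∧ dz: ∂f_3/∂y - ∂f_2/∂z = ∂(-x + 2*y^2)/∂y - ∂(z)/∂z = 4*y - 1
Assembling: d(omega) = (-3*x) dx ∧ dy + (4*y - 1) dy ∧ dz.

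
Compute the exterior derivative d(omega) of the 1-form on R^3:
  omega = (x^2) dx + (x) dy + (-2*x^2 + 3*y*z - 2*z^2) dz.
d(omega) = (1) dx ∧ dy + (-4*x) dx ∧ dz + (3*z) dy ∧ dz

For a 1-form omega = sum_i f_i dx_i, the exterior derivative is
  d(omega) = sum_{i < j} (∂f_j/∂x_i - ∂f_i/∂x_j) dx_i ∧ dx_j.
  coefficient of dx ∧ dy: ∂f_2/∂x - ∂f_1/∂y = ∂(x)/∂x - ∂(x^2)/∂y = 1
  coefficient of dx ∧ dz: ∂f_3/∂x - ∂f_1/∂z = ∂(-2*x^2 + 3*y*z - 2*z^2)/∂x - ∂(x^2)/∂z = -4*x
  coefficient of dy ∧ dz: ∂f_3/∂y - ∂f_2/∂z = ∂(-2*x^2 + 3*y*z - 2*z^2)/∂y - ∂(x)/∂z = 3*z
Assembling: d(omega) = (1) dx ∧ dy + (-4*x) dx ∧ dz + (3*z) dy ∧ dz.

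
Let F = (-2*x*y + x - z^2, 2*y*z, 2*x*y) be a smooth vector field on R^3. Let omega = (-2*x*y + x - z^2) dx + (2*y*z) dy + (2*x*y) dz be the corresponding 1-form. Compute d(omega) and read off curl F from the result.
d(omega) = (2*x - 2*y) dy ∧ dz + (-2*y - 2*z) dz ∧ dx + (2*x) dx ∧ dy; curl F = (2*x - 2*y, -2*y - 2*z, 2*x)

d omega = sum_{i<j} (∂f_j/∂x_i - ∂f_i/∂x_j) dx_i ∧ dx_j. Under the identification (dy ∧ dz, dz ∧ dx, dx ∧ dy) ↔ (e_x, e_y, e_z), the coefficients are exactly the components of curl F. Compute:
  ∂R/∂y - ∂Q/∂z = (2*x) - (2*y) = 2*x - 2*y
  ∂P/∂z - ∂R/∂x = (-2*z) - (2*y) = -2*y - 2*z
  ∂Q/∂x - ∂P/∂y = (0) - (-2*x) = 2*x.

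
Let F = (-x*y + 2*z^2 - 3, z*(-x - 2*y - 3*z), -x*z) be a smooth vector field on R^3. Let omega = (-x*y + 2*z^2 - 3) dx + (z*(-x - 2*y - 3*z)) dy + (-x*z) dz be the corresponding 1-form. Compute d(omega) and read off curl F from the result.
d(omega) = (x + 2*y + 6*z) dy ∧ dz + (5*z) dz ∧ dx + (x - z) dx ∧ dy; curl F = (x + 2*y + 6*z, 5*z, x - z)

d omega = sum_{i<j} (∂f_j/∂x_i - ∂f_i/∂x_j) dx_i ∧ dx_j. Under the identification (dy ∧ dz, dz ∧ dx, dx ∧ dy) ↔ (e_x, e_y, e_z), the coefficients are exactly the components of curl F. Compute:
  ∂R/∂y - ∂Q/∂z = (0) - (-x - 2*y - 6*z) = x + 2*y + 6*z
  ∂P/∂z - ∂R/∂x = (4*z) - (-z) = 5*z
  ∂Q/∂x - ∂P/∂y = (-z) - (-x) = x - z.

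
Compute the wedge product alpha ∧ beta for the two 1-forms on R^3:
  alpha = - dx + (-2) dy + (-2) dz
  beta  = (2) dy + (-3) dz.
alpha ∧ beta = (-2) dx ∧ dy + (3) dx ∧ dz + (10) dy ∧ dz

Distribute the wedge, using dx_i ∧ dx_j = -dx_j ∧ dx_i and dx_i ∧ dx_i = 0. For each pair (i, j) with i < j, the coefficient of dx_i ∧ dx_j in alpha ∧ beta is (alpha_i * beta_j - alpha_j * beta_i). Collecting: alpha ∧ beta = (-2) dx ∧ dy + (3) dx ∧ dz + (10) dy ∧ dz.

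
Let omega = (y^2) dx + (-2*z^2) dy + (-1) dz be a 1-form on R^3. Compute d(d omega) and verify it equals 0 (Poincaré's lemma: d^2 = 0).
d(d omega) = 0

Step 1: d omega = sum_{i<j} (∂f_j/∂x_i - ∂f_i/∂x_j) dx_i ∧ dx_j:
  coeff of dx ∧ dy: -2*y
  coeff of dx ∧ dz: 0
  coeff of dy ∧ dz: 4*z
Step 2: Apply d again to each 2-form coefficient. The only possible 3-form in R^3 is dx ∧ dy ∧ dz, with coefficient
  ∂(coeff of dy∧dz)/∂x - ∂(coeff of dx∧dz)/∂y + ∂(coeff of dx∧dy)/∂z
  = ∂/∂x (4*z) - ∂/∂y (0) + ∂/∂z (-2*y).
Each of these terms simplifies to sums of mixed partials that cancel in pairs. The result is 0 (by equality of mixed partials for smooth functions — Schwarz / Clairaut).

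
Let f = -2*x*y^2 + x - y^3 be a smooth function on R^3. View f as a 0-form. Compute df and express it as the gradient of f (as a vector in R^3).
df = (1 - 2*y^2) dx + (y*(-4*x - 3*y)) dy + (0) dz; grad f = (1 - 2*y^2, y*(-4*x - 3*y), 0)

For a 0-form f, d f = (∂f/∂x) dx + (∂f/∂y) dy + (∂f/∂z) dz. The components of the vector representation are exactly the entries of grad f in Cartesian coordinates:
  ∂f/∂x = 1 - 2*y^2
  ∂f/∂y = y*(-4*x - 3*y)
  ∂f/∂z = 0.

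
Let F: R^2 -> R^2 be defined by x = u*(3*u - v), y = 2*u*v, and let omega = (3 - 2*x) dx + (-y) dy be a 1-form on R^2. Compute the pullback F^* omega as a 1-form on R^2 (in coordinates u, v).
F^* omega = (-36*u^3 + 18*u^2*v - 6*u*v^2 + 18*u - 3*v) du + (3*u*(2*u^2 - 2*u*v - 1)) dv

Using F^*(f dg) = (f ∘ F) d(g ∘ F), substitute each coordinate x_i by F_i(u, v) in f_i, and replace dx_i by d F_i = (∂F_i/∂u) du + (∂F_i/∂v) dv.
  For the x component: f_1(F) = -6*u^2 + 2*u*v + 3; d F_1 = (6*u - v) du + (-u) dv
  For the y component: f_2(F) = -2*u*v; d F_2 = (2*v) du + (2*u) dv
Combining and collecting du, dv coefficients:
  coeff of du: -36*u^3 + 18*u^2*v - 6*u*v^2 + 18*u - 3*v
  coeff of dv: 3*u*(2*u^2 - 2*u*v - 1)
F^* omega = (-36*u^3 + 18*u^2*v - 6*u*v^2 + 18*u - 3*v) du + (3*u*(2*u^2 - 2*u*v - 1)) dv.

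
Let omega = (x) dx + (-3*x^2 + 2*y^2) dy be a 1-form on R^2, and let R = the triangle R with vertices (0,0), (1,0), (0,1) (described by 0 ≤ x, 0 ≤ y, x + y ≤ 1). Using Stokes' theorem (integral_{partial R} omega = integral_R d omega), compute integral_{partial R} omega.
integral_(partial R) omega = -1

Stokes: integral_partial_R omega = integral_R d omega with d omega = (∂Q/∂x - ∂P/∂y) dx ∧ dy.
  ∂Q/∂x = -6*x
  ∂P/∂y = 0
  integrand = ∂Q/∂x - ∂P/∂y = -6*x.
Integrating over R: integral_0^1 integral_0^{1-x} (-6*x) dy dx = -1.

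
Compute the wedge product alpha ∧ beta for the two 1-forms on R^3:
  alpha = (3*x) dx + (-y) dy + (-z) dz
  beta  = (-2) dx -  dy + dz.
alpha ∧ beta = (-3*x - 2*y) dx ∧ dy + (3*x - 2*z) dx ∧ dz + (-y - z) dy ∧ dz

Distribute the wedge, using dx_i ∧ dx_j = -dx_j ∧ dx_i and dx_i ∧ dx_i = 0. For each pair (i, j) with i < j, the coefficient of dx_i ∧ dx_j in alpha ∧ beta is (alpha_i * beta_j - alpha_j * beta_i). Collecting: alpha ∧ beta = (-3*x - 2*y) dx ∧ dy + (3*x - 2*z) dx ∧ dz + (-y - z) dy ∧ dz.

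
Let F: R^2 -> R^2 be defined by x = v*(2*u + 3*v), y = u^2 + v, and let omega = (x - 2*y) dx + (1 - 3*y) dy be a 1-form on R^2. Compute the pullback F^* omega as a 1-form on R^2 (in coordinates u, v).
F^* omega = (-6*u^3 - 4*u^2*v + 4*u*v^2 - 6*u*v + 2*u + 6*v^3 - 4*v^2) du + (-4*u^3 - 8*u^2*v - 3*u^2 + 18*u*v^2 - 4*u*v + 18*v^3 - 12*v^2 - 3*v + 1) dv

Using F^*(f dg) = (f ∘ F) d(g ∘ F), substitute each coordinate x_i by F_i(u, v) in f_i, and replace dx_i by d F_i = (∂F_i/∂u) du + (∂F_i/∂v) dv.
  For the x component: f_1(F) = -2*u^2 + 2*u*v + 3*v^2 - 2*v; d F_1 = (2*v) du + (2*u + 6*v) dv
  For the y component: f_2(F) = -3*u^2 - 3*v + 1; d F_2 = (2*u) du + (1) dv
Combining and collecting du, dv coefficients:
  coeff of du: -6*u^3 - 4*u^2*v + 4*u*v^2 - 6*u*v + 2*u + 6*v^3 - 4*v^2
  coeff of dv: -4*u^3 - 8*u^2*v - 3*u^2 + 18*u*v^2 - 4*u*v + 18*v^3 - 12*v^2 - 3*v + 1
F^* omega = (-6*u^3 - 4*u^2*v + 4*u*v^2 - 6*u*v + 2*u + 6*v^3 - 4*v^2) du + (-4*u^3 - 8*u^2*v - 3*u^2 + 18*u*v^2 - 4*u*v + 18*v^3 - 12*v^2 - 3*v + 1) dv.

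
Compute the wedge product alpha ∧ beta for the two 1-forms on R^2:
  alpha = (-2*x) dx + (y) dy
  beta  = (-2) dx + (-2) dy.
alpha ∧ beta = (4*x + 2*y) dx ∧ dy

Distribute the wedge, using dx_i ∧ dx_j = -dx_j ∧ dx_i and dx_i ∧ dx_i = 0. For each pair (i, j) with i < j, the coefficient of dx_i ∧ dx_j in alpha ∧ beta is (alpha_i * beta_j - alpha_j * beta_i). Collecting: alpha ∧ beta = (4*x + 2*y) dx ∧ dy.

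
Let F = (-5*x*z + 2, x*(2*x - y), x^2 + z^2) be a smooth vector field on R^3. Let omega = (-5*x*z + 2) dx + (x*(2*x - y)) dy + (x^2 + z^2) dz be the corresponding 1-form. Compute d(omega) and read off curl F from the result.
d(omega) = (0) dy ∧ dz + (-7*x) dz ∧ dx + (4*x - y) dx ∧ dy; curl F = (0, -7*x, 4*x - y)

d omega = sum_{i<j} (∂f_j/∂x_i - ∂f_i/∂x_j) dx_i ∧ dx_j. Under the identification (dy ∧ dz, dz ∧ dx, dx ∧ dy) ↔ (e_x, e_y, e_z), the coefficients are exactly the components of curl F. Compute:
  ∂R/∂y - ∂Q/∂z = (0) - (0) = 0
  ∂P/∂z - ∂R/∂x = (-5*x) - (2*x) = -7*x
  ∂Q/∂x - ∂P/∂y = (4*x - y) - (0) = 4*x - y.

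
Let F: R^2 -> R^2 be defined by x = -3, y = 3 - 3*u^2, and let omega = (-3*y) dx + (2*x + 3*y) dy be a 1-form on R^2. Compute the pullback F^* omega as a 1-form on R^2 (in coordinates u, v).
F^* omega = (54*u^3 - 18*u) du

Using F^*(f dg) = (f ∘ F) d(g ∘ F), substitute each coordinate x_i by F_i(u, v) in f_i, and replace dx_i by d F_i = (∂F_i/∂u) du + (∂F_i/∂v) dv.
  For the x component: f_1(F) = 9*u^2 - 9; d F_1 = (0) du + (0) dv
  For the y component: f_2(F) = 3 - 9*u^2; d F_2 = (-6*u) du + (0) dv
Combining and collecting du, dv coefficients:
  coeff of du: 54*u^3 - 18*u
  coeff of dv: 0
F^* omega = (54*u^3 - 18*u) du.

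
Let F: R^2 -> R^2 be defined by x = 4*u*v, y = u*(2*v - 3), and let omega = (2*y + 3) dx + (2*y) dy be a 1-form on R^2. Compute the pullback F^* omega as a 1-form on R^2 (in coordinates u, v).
F^* omega = (24*u*v^2 - 48*u*v + 18*u + 12*v) du + (12*u*(2*u*v - 3*u + 1)) dv

Using F^*(f dg) = (f ∘ F) d(g ∘ F), substitute each coordinate x_i by F_i(u, v) in f_i, and replace dx_i by d F_i = (∂F_i/∂u) du + (∂F_i/∂v) dv.
  For the x component: f_1(F) = 4*u*v - 6*u + 3; d F_1 = (4*v) du + (4*u) dv
  For the y component: f_2(F) = 2*u*(2*v - 3); d F_2 = (2*v - 3) du + (2*u) dv
Combining and collecting du, dv coefficients:
  coeff of du: 24*u*v^2 - 48*u*v + 18*u + 12*v
  coeff of dv: 12*u*(2*u*v - 3*u + 1)
F^* omega = (24*u*v^2 - 48*u*v + 18*u + 12*v) du + (12*u*(2*u*v - 3*u + 1)) dv.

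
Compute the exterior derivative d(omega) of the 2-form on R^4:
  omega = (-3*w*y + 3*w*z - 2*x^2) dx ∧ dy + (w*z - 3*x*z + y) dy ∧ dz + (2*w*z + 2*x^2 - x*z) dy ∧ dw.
d(omega) = (3*w - 3*z) dx ∧ dy ∧ dz + (4*x - 3*y + 2*z) dx ∧ dy ∧ dw + (-2*w + x + z) dy ∧ dz ∧ dw

For a 2-form omega = sum_{i<j} g_{ij} dx_i ∧ dx_j, the exterior derivative is
  d(omega) = sum_{i<j} d(g_{ij}) ∧ dx_i ∧ dx_j = sum_{i<j, k} (∂g_{ij}/∂x_k) dx_k ∧ dx_i ∧ dx_j.
Expand each term, using dx_k ∧ dx_i ∧ dx_j = sgn(permutation) dx_{(a)} ∧ dx_{(b)} ∧ dx_{(c)} with (a < b < c) sorted:
  d(-3*w*y + 3*w*z - 2*x^2) includes (∂/∂z)(-3*w*y + 3*w*z - 2*x^2) dz = (3*w) dz, which multiplied by dx ∧ dy gives (3*w) dx ∧ dy ∧ dz
  d(-3*w*y + 3*w*z - 2*x^2) includes (∂/∂w)(-3*w*y + 3*w*z - 2*x^2) dw = (-3*y + 3*z) dw, which multiplied by dx ∧ dy gives (-3*y + 3*z) dx ∧ dy ∧ dw
  d(w*z - 3*x*z + y) includes (∂/∂x)(w*z - 3*x*z + y) dx = (-3*z) dx, which multiplied by dy ∧ dz gives (-3*z) dx ∧ dy ∧ dz
  d(w*z - 3*x*z + y) includes (∂/∂w)(w*z - 3*x*z + y) dw = (z) dw, which multiplied by dy ∧ dz gives (z) dy ∧ dz ∧ dw
  d(2*w*z + 2*x^2 - x*z) includes (∂/∂x)(2*w*z + 2*x^2 - x*z) dx = (4*x - z) dx, which multiplied by dy ∧ dw gives (4*x - z) dx ∧ dy ∧ dw
  d(2*w*z + 2*x^2 - x*z) includes (∂/∂z)(2*w*z + 2*x^2 - x*z) dz = (2*w - x) dz, which multiplied by dy ∧ dw gives (-2*w + x) dy ∧ dz ∧ dw
Collecting like 3-forms: d(omega) = (3*w - 3*z) dx ∧ dy ∧ dz + (4*x - 3*y + 2*z) dx ∧ dy ∧ dw + (-2*w + x + z) dy ∧ dz ∧ dw.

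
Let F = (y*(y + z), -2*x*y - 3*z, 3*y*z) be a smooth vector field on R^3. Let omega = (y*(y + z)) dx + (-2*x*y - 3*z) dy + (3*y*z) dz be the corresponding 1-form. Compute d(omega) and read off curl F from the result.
d(omega) = (3*z + 3) dy ∧ dz + (y) dz ∧ dx + (-4*y - z) dx ∧ dy; curl F = (3*z + 3, y, -4*y - z)

d omega = sum_{i<j} (∂f_j/∂x_i - ∂f_i/∂x_j) dx_i ∧ dx_j. Under the identification (dy ∧ dz, dz ∧ dx, dx ∧ dy) ↔ (e_x, e_y, e_z), the coefficients are exactly the components of curl F. Compute:
  ∂R/∂y - ∂Q/∂z = (3*z) - (-3) = 3*z + 3
  ∂P/∂z - ∂R/∂x = (y) - (0) = y
  ∂Q/∂x - ∂P/∂y = (-2*y) - (2*y + z) = -4*y - z.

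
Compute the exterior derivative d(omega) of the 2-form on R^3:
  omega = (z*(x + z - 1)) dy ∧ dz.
d(omega) = (z) dx ∧ dy ∧ dz

For a 2-form omega = sum_{i<j} g_{ij} dx_i ∧ dx_j, the exterior derivative is
  d(omega) = sum_{i<j} d(g_{ij}) ∧ dx_i ∧ dx_j = sum_{i<j, k} (∂g_{ij}/∂x_k) dx_k ∧ dx_i ∧ dx_j.
Expand each term, using dx_k ∧ dx_i ∧ dx_j = sgn(permutation) dx_{(a)} ∧ dx_{(b)} ∧ dx_{(c)} with (a < b < c) sorted:
  d(z*(x + z - 1)) includes (∂/∂x)(z*(x + z - 1)) dx = (z) dx, which multiplied by dy ∧ dz gives (z) dx ∧ dy ∧ dz
Collecting like 3-forms: d(omega) = (z) dx ∧ dy ∧ dz.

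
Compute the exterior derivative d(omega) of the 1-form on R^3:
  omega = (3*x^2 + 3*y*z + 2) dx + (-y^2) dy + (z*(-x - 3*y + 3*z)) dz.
d(omega) = (-3*z) dx ∧ dy + (-3*y - z) dx ∧ dz + (-3*z) dy ∧ dz

For a 1-form omega = sum_i f_i dx_i, the exterior derivative is
  d(omega) = sum_{i < j} (∂f_j/∂x_i - ∂f_i/∂x_j) dx_i ∧ dx_j.
  coefficient of dx ∧ dy: ∂f_2/∂x - ∂f_1/∂y = ∂(-y^2)/∂x - ∂(3*x^2 + 3*y*z + 2)/∂y = -3*z
  coefficient of dx ∧ dz: ∂f_3/∂x - ∂f_1/∂z = ∂(z*(-x - 3*y + 3*z))/∂x - ∂(3*x^2 + 3*y*z + 2)/∂z = -3*y - z
  coefficient of dy ∧ dz: ∂f_3/∂y - ∂f_2/∂z = ∂(z*(-x - 3*y + 3*z))/∂y - ∂(-y^2)/∂z = -3*z
Assembling: d(omega) = (-3*z) dx ∧ dy + (-3*y - z) dx ∧ dz + (-3*z) dy ∧ dz.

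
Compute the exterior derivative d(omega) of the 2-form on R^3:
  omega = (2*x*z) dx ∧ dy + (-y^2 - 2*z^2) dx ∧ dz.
d(omega) = (2*x + 2*y) dx ∧ dy ∧ dz

For a 2-form omega = sum_{i<j} g_{ij} dx_i ∧ dx_j, the exterior derivative is
  d(omega) = sum_{i<j} d(g_{ij}) ∧ dx_i ∧ dx_j = sum_{i<j, k} (∂g_{ij}/∂x_k) dx_k ∧ dx_i ∧ dx_j.
Expand each term, using dx_k ∧ dx_i ∧ dx_j = sgn(permutation) dx_{(a)} ∧ dx_{(b)} ∧ dx_{(c)} with (a < b < c) sorted:
  d(2*x*z) includes (∂/∂z)(2*x*z) dz = (2*x) dz, which multiplied by dx ∧ dy gives (2*x) dx ∧ dy ∧ dz
  d(-y^2 - 2*z^2) includes (∂/∂y)(-y^2 - 2*z^2) dy = (-2*y) dy, which multiplied by dx ∧ dz gives (2*y) dx ∧ dy ∧ dz
Collecting like 3-forms: d(omega) = (2*x + 2*y) dx ∧ dy ∧ dz.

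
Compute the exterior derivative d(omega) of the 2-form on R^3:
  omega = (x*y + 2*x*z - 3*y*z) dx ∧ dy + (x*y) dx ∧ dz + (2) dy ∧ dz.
d(omega) = (x - 3*y) dx ∧ dy ∧ dz

For a 2-form omega = sum_{i<j} g_{ij} dx_i ∧ dx_j, the exterior derivative is
  d(omega) = sum_{i<j} d(g_{ij}) ∧ dx_i ∧ dx_j = sum_{i<j, k} (∂g_{ij}/∂x_k) dx_k ∧ dx_i ∧ dx_j.
Expand each term, using dx_k ∧ dx_i ∧ dx_j = sgn(permutation) dx_{(a)} ∧ dx_{(b)} ∧ dx_{(c)} with (a < b < c) sorted:
  d(x*y + 2*x*z - 3*y*z) includes (∂/∂z)(x*y + 2*x*z - 3*y*z) dz = (2*x - 3*y) dz, which multiplied by dx ∧ dy gives (2*x - 3*y) dx ∧ dy ∧ dz
  d(x*y) includes (∂/∂y)(x*y) dy = (x) dy, which multiplied by dx ∧ dz gives (-x) dx ∧ dy ∧ dz
Collecting like 3-forms: d(omega) = (x - 3*y) dx ∧ dy ∧ dz.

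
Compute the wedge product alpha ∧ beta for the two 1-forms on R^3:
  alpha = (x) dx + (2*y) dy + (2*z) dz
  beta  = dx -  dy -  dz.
alpha ∧ beta = (-x - 2*y) dx ∧ dy + (-x - 2*z) dx ∧ dz + (-2*y + 2*z) dy ∧ dz

Distribute the wedge, using dx_i ∧ dx_j = -dx_j ∧ dx_i and dx_i ∧ dx_i = 0. For each pair (i, j) with i < j, the coefficient of dx_i ∧ dx_j in alpha ∧ beta is (alpha_i * beta_j - alpha_j * beta_i). Collecting: alpha ∧ beta = (-x - 2*y) dx ∧ dy + (-x - 2*z) dx ∧ dz + (-2*y + 2*z) dy ∧ dz.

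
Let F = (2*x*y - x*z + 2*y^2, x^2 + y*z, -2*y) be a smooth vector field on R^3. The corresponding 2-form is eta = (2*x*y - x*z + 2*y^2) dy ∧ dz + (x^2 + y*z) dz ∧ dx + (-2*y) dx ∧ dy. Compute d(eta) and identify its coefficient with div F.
d(eta) = (2*y) dx ∧ dy ∧ dz; div F = 2*y

For a 2-form in R^3 of the form above, applying d gives a 3-form with coefficient ∂P/∂x + ∂Q/∂y + ∂R/∂z:
  ∂P/∂x = 2*y - z
  ∂Q/∂y = z
  ∂R/∂z = 0
Sum = 2*y, which is exactly div F.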